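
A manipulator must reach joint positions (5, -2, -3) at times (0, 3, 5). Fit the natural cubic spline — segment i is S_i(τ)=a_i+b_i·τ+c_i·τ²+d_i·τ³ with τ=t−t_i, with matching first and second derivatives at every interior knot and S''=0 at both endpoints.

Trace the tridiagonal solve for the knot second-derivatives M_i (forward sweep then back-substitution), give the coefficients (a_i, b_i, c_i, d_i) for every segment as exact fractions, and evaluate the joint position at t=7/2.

  seg 0: a=5 b=-173/60 c=0 d=11/180
  seg 1: a=-2 b=-37/30 c=11/20 d=-11/120
S(7/2) = -797/320

Δ: Δ0=-7/3, Δ1=-1/2
row 1: diag=10, rhs=11; c'=1/5, d'=11/10
back: M1=11/10
M: M0=0, M1=11/10, M2=0
seg 0: a=5, c=M0/2=0, d=(M1−M0)/(6·3)=11/180, b=Δ0−h0·(2M0+M1)/6=-173/60
seg 1: a=-2, c=M1/2=11/20, d=(M2−M1)/(6·2)=-11/120, b=Δ1−h1·(2M1+M2)/6=-37/30
t_q=7/2 → seg 1, τ=1/2; S=-2+-37/30·τ+11/20·τ²+-11/120·τ³=-797/320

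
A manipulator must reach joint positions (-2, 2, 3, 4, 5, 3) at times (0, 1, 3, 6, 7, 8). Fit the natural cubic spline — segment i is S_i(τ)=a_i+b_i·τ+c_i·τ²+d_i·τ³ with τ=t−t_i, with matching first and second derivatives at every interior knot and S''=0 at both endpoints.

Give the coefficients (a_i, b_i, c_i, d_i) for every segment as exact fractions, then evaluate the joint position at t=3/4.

  seg 0: a=-2 b=2623/570 c=0 d=-343/570
  seg 1: a=2 b=797/285 c=-343/190 d=749/2280
  seg 2: a=3 b=-55/114 c=63/380 d=121/3420
  seg 3: a=4 b=1673/1140 c=46/95 d=-217/228
  seg 4: a=5 b=-239/570 c=-901/380 d=901/1140
S(3/4) = 14561/12160

Δ: Δ0=4, Δ1=1/2, Δ2=1/3, Δ3=1, Δ4=-2
row 1: diag=6, rhs=-21; c'=1/3, d'=-7/2
row 2: denom=10−2·1/3=28/3; d'=(-1−2·-7/2)/(28/3)=9/14
row 3: denom=8−3·9/28=197/28; d'=(4−3·9/14)/(197/28)=58/197
row 4: denom=4−1·28/197=760/197; d'=(-18−1·58/197)/(760/197)=-901/190
back: M4=-901/190
back: M3=58/197−28/197·-901/190=92/95
back: M2=9/14−9/28·92/95=63/190
back: M1=-7/2−1/3·63/190=-343/95
M: M0=0, M1=-343/95, M2=63/190, M3=92/95, M4=-901/190, M5=0
seg 0: a=-2, c=M0/2=0, d=(M1−M0)/(6·1)=-343/570, b=Δ0−h0·(2M0+M1)/6=2623/570
seg 1: a=2, c=M1/2=-343/190, d=(M2−M1)/(6·2)=749/2280, b=Δ1−h1·(2M1+M2)/6=797/285
seg 2: a=3, c=M2/2=63/380, d=(M3−M2)/(6·3)=121/3420, b=Δ2−h2·(2M2+M3)/6=-55/114
seg 3: a=4, c=M3/2=46/95, d=(M4−M3)/(6·1)=-217/228, b=Δ3−h3·(2M3+M4)/6=1673/1140
seg 4: a=5, c=M4/2=-901/380, d=(M5−M4)/(6·1)=901/1140, b=Δ4−h4·(2M4+M5)/6=-239/570
t_q=3/4 → seg 0, τ=3/4; S=-2+2623/570·τ+0·τ²+-343/570·τ³=14561/12160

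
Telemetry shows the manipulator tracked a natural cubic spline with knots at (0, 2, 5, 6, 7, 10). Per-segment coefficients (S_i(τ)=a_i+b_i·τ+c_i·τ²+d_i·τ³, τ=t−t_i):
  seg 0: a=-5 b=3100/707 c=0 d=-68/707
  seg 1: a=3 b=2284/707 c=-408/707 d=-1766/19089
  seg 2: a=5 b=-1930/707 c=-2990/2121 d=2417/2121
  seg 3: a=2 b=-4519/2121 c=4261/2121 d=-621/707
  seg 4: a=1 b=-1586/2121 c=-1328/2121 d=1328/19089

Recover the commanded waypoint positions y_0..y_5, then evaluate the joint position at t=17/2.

y_0 = S_0(0) = a_0 = -5
y_1 = S_1(0) = a_1 = 3
y_2 = S_2(0) = a_2 = 5
y_3 = S_3(0) = a_3 = 2
y_4 = S_4(0) = a_4 = 1
y_5 = S_4(3) = -5
t_q=17/2 is in segment 4 (τ=3/2); S_4(τ)=-916/707

y_0=-5 y_1=3 y_2=5 y_3=2 y_4=1 y_5=-5
S(17/2) = -916/707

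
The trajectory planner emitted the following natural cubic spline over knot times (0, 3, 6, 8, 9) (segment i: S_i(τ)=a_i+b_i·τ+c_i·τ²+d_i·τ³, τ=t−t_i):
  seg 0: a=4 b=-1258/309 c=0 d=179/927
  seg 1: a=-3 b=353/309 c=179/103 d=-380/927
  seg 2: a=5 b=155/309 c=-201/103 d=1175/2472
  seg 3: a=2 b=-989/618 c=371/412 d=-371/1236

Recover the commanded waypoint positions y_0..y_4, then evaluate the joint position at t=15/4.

y_0 = S_0(0) = a_0 = 4
y_1 = S_1(0) = a_1 = -3
y_2 = S_2(0) = a_2 = 5
y_3 = S_3(0) = a_3 = 2
y_4 = S_3(1) = 1
t_q=15/4 is in segment 1 (τ=3/4); S_1(τ)=-1103/824

y_0=4 y_1=-3 y_2=5 y_3=2 y_4=1
S(15/4) = -1103/824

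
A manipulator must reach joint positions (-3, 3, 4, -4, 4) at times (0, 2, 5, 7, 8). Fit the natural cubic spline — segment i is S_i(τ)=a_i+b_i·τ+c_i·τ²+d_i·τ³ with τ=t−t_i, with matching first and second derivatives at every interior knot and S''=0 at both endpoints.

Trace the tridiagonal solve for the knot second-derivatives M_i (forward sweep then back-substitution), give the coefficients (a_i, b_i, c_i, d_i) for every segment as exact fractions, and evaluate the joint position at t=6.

Δ: Δ0=3, Δ1=1/3, Δ2=-4, Δ3=8
row 1: diag=10, rhs=-16; c'=3/10, d'=-8/5
row 2: denom=10−3·3/10=91/10; d'=(-26−3·-8/5)/(91/10)=-212/91
row 3: denom=6−2·20/91=506/91; d'=(72−2·-212/91)/(506/91)=3488/253
back: M3=3488/253
back: M2=-212/91−20/91·3488/253=-1356/253
back: M1=-8/5−3/10·-1356/253=2/253
M: M0=0, M1=2/253, M2=-1356/253, M3=3488/253, M4=0
seg 0: a=-3, c=M0/2=0, d=(M1−M0)/(6·2)=1/1518, b=Δ0−h0·(2M0+M1)/6=2275/759
seg 1: a=3, c=M1/2=1/253, d=(M2−M1)/(6·3)=-679/2277, b=Δ1−h1·(2M1+M2)/6=2281/759
seg 2: a=4, c=M2/2=-678/253, d=(M3−M2)/(6·2)=1211/759, b=Δ2−h2·(2M2+M3)/6=-3812/759
seg 3: a=-4, c=M3/2=1744/253, d=(M4−M3)/(6·1)=-1744/759, b=Δ3−h3·(2M3+M4)/6=2584/759
t_q=6 → seg 2, τ=1; S=4+-3812/759·τ+-678/253·τ²+1211/759·τ³=-533/253

  seg 0: a=-3 b=2275/759 c=0 d=1/1518
  seg 1: a=3 b=2281/759 c=1/253 d=-679/2277
  seg 2: a=4 b=-3812/759 c=-678/253 d=1211/759
  seg 3: a=-4 b=2584/759 c=1744/253 d=-1744/759
S(6) = -533/253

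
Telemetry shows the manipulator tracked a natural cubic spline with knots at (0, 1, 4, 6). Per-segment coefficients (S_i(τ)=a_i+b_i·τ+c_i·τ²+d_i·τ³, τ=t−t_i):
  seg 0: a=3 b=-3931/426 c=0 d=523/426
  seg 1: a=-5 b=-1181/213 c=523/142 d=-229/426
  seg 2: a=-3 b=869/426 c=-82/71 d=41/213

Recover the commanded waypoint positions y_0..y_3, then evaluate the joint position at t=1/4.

y_0 = S_0(0) = a_0 = 3
y_1 = S_1(0) = a_1 = -5
y_2 = S_2(0) = a_2 = -3
y_3 = S_2(2) = -2
t_q=1/4 is in segment 0 (τ=1/4); S_0(τ)=6473/9088

y_0=3 y_1=-5 y_2=-3 y_3=-2
S(1/4) = 6473/9088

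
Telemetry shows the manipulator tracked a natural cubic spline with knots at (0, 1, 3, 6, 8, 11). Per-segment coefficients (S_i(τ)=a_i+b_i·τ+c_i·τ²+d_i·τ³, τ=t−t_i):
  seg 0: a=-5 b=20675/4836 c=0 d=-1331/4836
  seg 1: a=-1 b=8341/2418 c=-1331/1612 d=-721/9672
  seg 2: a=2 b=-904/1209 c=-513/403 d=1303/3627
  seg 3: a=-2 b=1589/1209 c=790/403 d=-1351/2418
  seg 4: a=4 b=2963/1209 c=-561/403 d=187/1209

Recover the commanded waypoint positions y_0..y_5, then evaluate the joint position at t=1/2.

y_0=-5 y_1=-1 y_2=2 y_3=-2 y_4=4 y_5=3
S(1/2) = -37357/12896

y_0 = S_0(0) = a_0 = -5
y_1 = S_1(0) = a_1 = -1
y_2 = S_2(0) = a_2 = 2
y_3 = S_3(0) = a_3 = -2
y_4 = S_4(0) = a_4 = 4
y_5 = S_4(3) = 3
t_q=1/2 is in segment 0 (τ=1/2); S_0(τ)=-37357/12896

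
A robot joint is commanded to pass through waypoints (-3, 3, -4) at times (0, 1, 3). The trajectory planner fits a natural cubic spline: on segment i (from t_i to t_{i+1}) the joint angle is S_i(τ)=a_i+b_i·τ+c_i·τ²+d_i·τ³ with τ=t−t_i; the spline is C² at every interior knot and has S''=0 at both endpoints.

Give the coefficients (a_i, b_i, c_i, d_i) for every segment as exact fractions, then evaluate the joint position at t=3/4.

Δ: Δ0=6, Δ1=-7/2
row 1: diag=6, rhs=-57; c'=1/3, d'=-19/2
back: M1=-19/2
M: M0=0, M1=-19/2, M2=0
seg 0: a=-3, c=M0/2=0, d=(M1−M0)/(6·1)=-19/12, b=Δ0−h0·(2M0+M1)/6=91/12
seg 1: a=3, c=M1/2=-19/4, d=(M2−M1)/(6·2)=19/24, b=Δ1−h1·(2M1+M2)/6=17/6
t_q=3/4 → seg 0, τ=3/4; S=-3+91/12·τ+0·τ²+-19/12·τ³=517/256

  seg 0: a=-3 b=91/12 c=0 d=-19/12
  seg 1: a=3 b=17/6 c=-19/4 d=19/24
S(3/4) = 517/256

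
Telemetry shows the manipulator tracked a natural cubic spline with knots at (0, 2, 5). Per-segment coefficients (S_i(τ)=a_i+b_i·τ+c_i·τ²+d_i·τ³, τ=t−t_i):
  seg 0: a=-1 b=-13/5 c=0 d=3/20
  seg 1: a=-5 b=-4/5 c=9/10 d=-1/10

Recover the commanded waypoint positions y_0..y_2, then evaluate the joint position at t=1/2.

y_0=-1 y_1=-5 y_2=-2
S(1/2) = -73/32

y_0 = S_0(0) = a_0 = -1
y_1 = S_1(0) = a_1 = -5
y_2 = S_1(3) = -2
t_q=1/2 is in segment 0 (τ=1/2); S_0(τ)=-73/32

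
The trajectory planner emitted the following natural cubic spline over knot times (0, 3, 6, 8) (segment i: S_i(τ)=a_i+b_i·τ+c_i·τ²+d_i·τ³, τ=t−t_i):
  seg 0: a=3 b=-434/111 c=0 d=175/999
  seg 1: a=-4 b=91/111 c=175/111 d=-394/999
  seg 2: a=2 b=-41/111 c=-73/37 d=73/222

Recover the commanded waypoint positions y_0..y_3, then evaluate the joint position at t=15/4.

y_0 = S_0(0) = a_0 = 3
y_1 = S_1(0) = a_1 = -4
y_2 = S_2(0) = a_2 = 2
y_3 = S_2(2) = -4
t_q=15/4 is in segment 1 (τ=3/4); S_1(τ)=-3155/1184

y_0=3 y_1=-4 y_2=2 y_3=-4
S(15/4) = -3155/1184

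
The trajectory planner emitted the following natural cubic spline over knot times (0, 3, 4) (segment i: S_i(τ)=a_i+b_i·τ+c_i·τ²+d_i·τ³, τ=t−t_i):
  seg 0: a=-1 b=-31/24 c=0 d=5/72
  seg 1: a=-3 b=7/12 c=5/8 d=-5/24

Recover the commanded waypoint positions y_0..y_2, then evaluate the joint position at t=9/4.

y_0 = S_0(0) = a_0 = -1
y_1 = S_1(0) = a_1 = -3
y_2 = S_1(1) = -2
t_q=9/4 is in segment 0 (τ=9/4); S_0(τ)=-1595/512

y_0=-1 y_1=-3 y_2=-2
S(9/4) = -1595/512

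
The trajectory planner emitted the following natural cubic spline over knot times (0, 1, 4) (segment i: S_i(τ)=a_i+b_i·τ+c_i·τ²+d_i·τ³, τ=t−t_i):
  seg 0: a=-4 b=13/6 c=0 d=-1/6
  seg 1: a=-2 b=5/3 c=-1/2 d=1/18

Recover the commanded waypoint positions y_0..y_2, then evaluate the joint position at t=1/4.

y_0 = S_0(0) = a_0 = -4
y_1 = S_1(0) = a_1 = -2
y_2 = S_1(3) = 0
t_q=1/4 is in segment 0 (τ=1/4); S_0(τ)=-443/128

y_0=-4 y_1=-2 y_2=0
S(1/4) = -443/128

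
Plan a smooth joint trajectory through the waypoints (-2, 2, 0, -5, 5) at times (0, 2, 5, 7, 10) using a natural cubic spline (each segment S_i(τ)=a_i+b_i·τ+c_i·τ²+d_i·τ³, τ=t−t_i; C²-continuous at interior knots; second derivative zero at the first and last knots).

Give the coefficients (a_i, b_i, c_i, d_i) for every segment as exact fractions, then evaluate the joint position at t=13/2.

  seg 0: a=-2 b=1036/435 c=0 d=-83/870
  seg 1: a=2 b=538/435 c=-83/145 d=-3/145
  seg 2: a=0 b=-1199/435 c=-22/29 d=1543/3480
  seg 3: a=-5 b=-409/870 c=1103/580 d=-1103/5220
S(13/2) = -40321/9280

Δ: Δ0=2, Δ1=-2/3, Δ2=-5/2, Δ3=10/3
row 1: diag=10, rhs=-16; c'=3/10, d'=-8/5
row 2: denom=10−3·3/10=91/10; d'=(-11−3·-8/5)/(91/10)=-62/91
row 3: denom=10−2·20/91=870/91; d'=(35−2·-62/91)/(870/91)=1103/290
back: M3=1103/290
back: M2=-62/91−20/91·1103/290=-44/29
back: M1=-8/5−3/10·-44/29=-166/145
M: M0=0, M1=-166/145, M2=-44/29, M3=1103/290, M4=0
seg 0: a=-2, c=M0/2=0, d=(M1−M0)/(6·2)=-83/870, b=Δ0−h0·(2M0+M1)/6=1036/435
seg 1: a=2, c=M1/2=-83/145, d=(M2−M1)/(6·3)=-3/145, b=Δ1−h1·(2M1+M2)/6=538/435
seg 2: a=0, c=M2/2=-22/29, d=(M3−M2)/(6·2)=1543/3480, b=Δ2−h2·(2M2+M3)/6=-1199/435
seg 3: a=-5, c=M3/2=1103/580, d=(M4−M3)/(6·3)=-1103/5220, b=Δ3−h3·(2M3+M4)/6=-409/870
t_q=13/2 → seg 2, τ=3/2; S=0+-1199/435·τ+-22/29·τ²+1543/3480·τ³=-40321/9280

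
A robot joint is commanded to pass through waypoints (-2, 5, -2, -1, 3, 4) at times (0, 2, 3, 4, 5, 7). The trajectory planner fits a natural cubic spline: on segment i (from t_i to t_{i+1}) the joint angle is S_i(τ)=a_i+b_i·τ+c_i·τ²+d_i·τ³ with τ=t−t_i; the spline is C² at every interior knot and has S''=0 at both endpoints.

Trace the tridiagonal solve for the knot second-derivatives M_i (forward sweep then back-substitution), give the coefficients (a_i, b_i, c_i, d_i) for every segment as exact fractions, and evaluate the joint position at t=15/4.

Δ: Δ0=7/2, Δ1=-7, Δ2=1, Δ3=4, Δ4=1/2
row 1: diag=6, rhs=-63; c'=1/6, d'=-21/2
row 2: denom=4−1·1/6=23/6; d'=(48−1·-21/2)/(23/6)=351/23
row 3: denom=4−1·6/23=86/23; d'=(18−1·351/23)/(86/23)=63/86
row 4: denom=6−1·23/86=493/86; d'=(-21−1·63/86)/(493/86)=-1869/493
back: M4=-1869/493
back: M3=63/86−23/86·-1869/493=861/493
back: M2=351/23−6/23·861/493=7299/493
back: M1=-21/2−1/6·7299/493=-6393/493
M: M0=0, M1=-6393/493, M2=7299/493, M3=861/493, M4=-1869/493, M5=0
seg 0: a=-2, c=M0/2=0, d=(M1−M0)/(6·2)=-2131/1972, b=Δ0−h0·(2M0+M1)/6=7713/986
seg 1: a=5, c=M1/2=-6393/986, d=(M2−M1)/(6·1)=2282/493, b=Δ1−h1·(2M1+M2)/6=-5073/986
seg 2: a=-2, c=M2/2=7299/986, d=(M3−M2)/(6·1)=-37/17, b=Δ2−h2·(2M2+M3)/6=-4167/986
seg 3: a=-1, c=M3/2=861/986, d=(M4−M3)/(6·1)=-455/493, b=Δ3−h3·(2M3+M4)/6=3993/986
seg 4: a=3, c=M4/2=-1869/986, d=(M5−M4)/(6·2)=623/1972, b=Δ4−h4·(2M4+M5)/6=2985/986
t_q=15/4 → seg 2, τ=3/4; S=-2+-4167/986·τ+7299/986·τ²+-37/17·τ³=-60701/31552

  seg 0: a=-2 b=7713/986 c=0 d=-2131/1972
  seg 1: a=5 b=-5073/986 c=-6393/986 d=2282/493
  seg 2: a=-2 b=-4167/986 c=7299/986 d=-37/17
  seg 3: a=-1 b=3993/986 c=861/986 d=-455/493
  seg 4: a=3 b=2985/986 c=-1869/986 d=623/1972
S(15/4) = -60701/31552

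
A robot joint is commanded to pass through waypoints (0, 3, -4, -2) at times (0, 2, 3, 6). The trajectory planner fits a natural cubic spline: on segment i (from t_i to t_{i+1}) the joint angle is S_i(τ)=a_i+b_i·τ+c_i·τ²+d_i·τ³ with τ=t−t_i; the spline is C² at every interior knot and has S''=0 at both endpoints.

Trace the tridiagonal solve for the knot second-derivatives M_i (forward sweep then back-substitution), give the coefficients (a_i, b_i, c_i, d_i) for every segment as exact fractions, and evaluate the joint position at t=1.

  seg 0: a=0 b=1331/282 c=0 d=-227/282
  seg 1: a=3 b=-1393/282 c=-227/47 d=781/282
  seg 2: a=-4 b=-887/141 c=327/94 d=-109/282
S(1) = 184/47

Δ: Δ0=3/2, Δ1=-7, Δ2=2/3
row 1: diag=6, rhs=-51; c'=1/6, d'=-17/2
row 2: denom=8−1·1/6=47/6; d'=(46−1·-17/2)/(47/6)=327/47
back: M2=327/47
back: M1=-17/2−1/6·327/47=-454/47
M: M0=0, M1=-454/47, M2=327/47, M3=0
seg 0: a=0, c=M0/2=0, d=(M1−M0)/(6·2)=-227/282, b=Δ0−h0·(2M0+M1)/6=1331/282
seg 1: a=3, c=M1/2=-227/47, d=(M2−M1)/(6·1)=781/282, b=Δ1−h1·(2M1+M2)/6=-1393/282
seg 2: a=-4, c=M2/2=327/94, d=(M3−M2)/(6·3)=-109/282, b=Δ2−h2·(2M2+M3)/6=-887/141
t_q=1 → seg 0, τ=1; S=0+1331/282·τ+0·τ²+-227/282·τ³=184/47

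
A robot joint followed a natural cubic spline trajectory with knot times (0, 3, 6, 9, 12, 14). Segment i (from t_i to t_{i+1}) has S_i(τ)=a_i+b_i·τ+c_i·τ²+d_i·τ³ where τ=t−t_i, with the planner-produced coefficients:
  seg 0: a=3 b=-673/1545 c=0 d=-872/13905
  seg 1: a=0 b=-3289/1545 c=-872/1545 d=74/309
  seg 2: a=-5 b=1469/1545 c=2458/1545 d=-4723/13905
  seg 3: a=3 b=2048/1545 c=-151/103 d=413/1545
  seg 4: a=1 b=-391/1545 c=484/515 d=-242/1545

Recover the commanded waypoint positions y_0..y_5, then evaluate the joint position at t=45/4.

y_0=3 y_1=0 y_2=-5 y_3=3 y_4=1 y_5=3
S(45/4) = 52923/32960

y_0 = S_0(0) = a_0 = 3
y_1 = S_1(0) = a_1 = 0
y_2 = S_2(0) = a_2 = -5
y_3 = S_3(0) = a_3 = 3
y_4 = S_4(0) = a_4 = 1
y_5 = S_4(2) = 3
t_q=45/4 is in segment 3 (τ=9/4); S_3(τ)=52923/32960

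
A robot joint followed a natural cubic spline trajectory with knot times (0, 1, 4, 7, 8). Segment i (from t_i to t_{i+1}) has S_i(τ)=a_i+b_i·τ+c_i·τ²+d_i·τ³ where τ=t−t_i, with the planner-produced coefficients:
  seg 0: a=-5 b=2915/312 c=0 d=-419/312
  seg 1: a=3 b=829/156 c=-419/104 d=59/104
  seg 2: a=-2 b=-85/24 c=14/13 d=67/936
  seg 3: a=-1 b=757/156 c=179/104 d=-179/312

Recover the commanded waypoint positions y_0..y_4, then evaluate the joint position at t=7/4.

y_0 = S_0(0) = a_0 = -5
y_1 = S_1(0) = a_1 = 3
y_2 = S_2(0) = a_2 = -2
y_3 = S_3(0) = a_3 = -1
y_4 = S_3(1) = 5
t_q=7/4 is in segment 1 (τ=3/4); S_1(τ)=33005/6656

y_0=-5 y_1=3 y_2=-2 y_3=-1 y_4=5
S(7/4) = 33005/6656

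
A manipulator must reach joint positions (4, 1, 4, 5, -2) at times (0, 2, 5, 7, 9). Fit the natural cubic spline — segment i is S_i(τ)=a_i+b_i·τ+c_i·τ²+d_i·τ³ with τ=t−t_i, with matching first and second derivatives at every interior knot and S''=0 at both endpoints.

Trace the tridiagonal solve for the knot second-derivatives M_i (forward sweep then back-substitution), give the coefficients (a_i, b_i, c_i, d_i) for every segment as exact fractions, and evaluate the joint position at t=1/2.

Δ: Δ0=-3/2, Δ1=1, Δ2=1/2, Δ3=-7/2
row 1: diag=10, rhs=15; c'=3/10, d'=3/2
row 2: denom=10−3·3/10=91/10; d'=(-3−3·3/2)/(91/10)=-75/91
row 3: denom=8−2·20/91=688/91; d'=(-24−2·-75/91)/(688/91)=-1017/344
back: M3=-1017/344
back: M2=-75/91−20/91·-1017/344=-15/86
back: M1=3/2−3/10·-15/86=267/172
M: M0=0, M1=267/172, M2=-15/86, M3=-1017/344, M4=0
seg 0: a=4, c=M0/2=0, d=(M1−M0)/(6·2)=89/688, b=Δ0−h0·(2M0+M1)/6=-347/172
seg 1: a=1, c=M1/2=267/344, d=(M2−M1)/(6·3)=-33/344, b=Δ1−h1·(2M1+M2)/6=-20/43
seg 2: a=4, c=M2/2=-15/172, d=(M3−M2)/(6·2)=-319/1376, b=Δ2−h2·(2M2+M3)/6=551/344
seg 3: a=5, c=M3/2=-1017/688, d=(M4−M3)/(6·2)=339/1376, b=Δ3−h3·(2M3+M4)/6=-263/172
t_q=1/2 → seg 0, τ=1/2; S=4+-347/172·τ+0·τ²+89/688·τ³=16553/5504

  seg 0: a=4 b=-347/172 c=0 d=89/688
  seg 1: a=1 b=-20/43 c=267/344 d=-33/344
  seg 2: a=4 b=551/344 c=-15/172 d=-319/1376
  seg 3: a=5 b=-263/172 c=-1017/688 d=339/1376
S(1/2) = 16553/5504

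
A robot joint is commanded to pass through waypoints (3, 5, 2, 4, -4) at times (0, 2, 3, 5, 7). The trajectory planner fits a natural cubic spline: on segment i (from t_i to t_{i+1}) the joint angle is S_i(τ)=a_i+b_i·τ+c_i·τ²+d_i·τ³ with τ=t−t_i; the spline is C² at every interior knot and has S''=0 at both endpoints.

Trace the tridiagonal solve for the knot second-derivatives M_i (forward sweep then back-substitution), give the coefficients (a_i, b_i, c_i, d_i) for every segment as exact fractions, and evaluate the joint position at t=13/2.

  seg 0: a=3 b=173/64 c=0 d=-109/256
  seg 1: a=5 b=-77/32 c=-327/128 d=251/128
  seg 2: a=2 b=-209/128 c=213/64 d=-515/512
  seg 3: a=4 b=-25/64 c=-693/256 d=231/512
S(13/2) = -4727/4096

Δ: Δ0=1, Δ1=-3, Δ2=1, Δ3=-4
row 1: diag=6, rhs=-24; c'=1/6, d'=-4
row 2: denom=6−1·1/6=35/6; d'=(24−1·-4)/(35/6)=24/5
row 3: denom=8−2·12/35=256/35; d'=(-30−2·24/5)/(256/35)=-693/128
back: M3=-693/128
back: M2=24/5−12/35·-693/128=213/32
back: M1=-4−1/6·213/32=-327/64
M: M0=0, M1=-327/64, M2=213/32, M3=-693/128, M4=0
seg 0: a=3, c=M0/2=0, d=(M1−M0)/(6·2)=-109/256, b=Δ0−h0·(2M0+M1)/6=173/64
seg 1: a=5, c=M1/2=-327/128, d=(M2−M1)/(6·1)=251/128, b=Δ1−h1·(2M1+M2)/6=-77/32
seg 2: a=2, c=M2/2=213/64, d=(M3−M2)/(6·2)=-515/512, b=Δ2−h2·(2M2+M3)/6=-209/128
seg 3: a=4, c=M3/2=-693/256, d=(M4−M3)/(6·2)=231/512, b=Δ3−h3·(2M3+M4)/6=-25/64
t_q=13/2 → seg 3, τ=3/2; S=4+-25/64·τ+-693/256·τ²+231/512·τ³=-4727/4096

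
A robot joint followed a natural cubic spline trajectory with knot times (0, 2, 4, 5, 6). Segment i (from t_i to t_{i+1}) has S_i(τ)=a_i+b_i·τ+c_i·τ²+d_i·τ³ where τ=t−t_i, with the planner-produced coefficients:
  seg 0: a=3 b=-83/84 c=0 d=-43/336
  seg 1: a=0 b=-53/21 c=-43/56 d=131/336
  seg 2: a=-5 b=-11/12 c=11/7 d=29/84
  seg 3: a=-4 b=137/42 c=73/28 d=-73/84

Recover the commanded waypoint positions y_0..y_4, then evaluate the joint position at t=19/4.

y_0=3 y_1=0 y_2=-5 y_3=-4 y_4=1
S(19/4) = -8347/1792

y_0 = S_0(0) = a_0 = 3
y_1 = S_1(0) = a_1 = 0
y_2 = S_2(0) = a_2 = -5
y_3 = S_3(0) = a_3 = -4
y_4 = S_3(1) = 1
t_q=19/4 is in segment 2 (τ=3/4); S_2(τ)=-8347/1792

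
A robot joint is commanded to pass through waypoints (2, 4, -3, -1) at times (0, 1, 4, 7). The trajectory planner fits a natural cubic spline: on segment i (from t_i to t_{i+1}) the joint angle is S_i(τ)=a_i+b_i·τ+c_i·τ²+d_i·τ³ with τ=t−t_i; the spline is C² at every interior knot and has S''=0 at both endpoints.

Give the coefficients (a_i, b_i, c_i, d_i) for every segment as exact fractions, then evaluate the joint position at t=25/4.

  seg 0: a=2 b=235/87 c=0 d=-61/87
  seg 1: a=4 b=52/87 c=-61/29 d=98/261
  seg 2: a=-3 b=-164/87 c=37/29 d=-37/261
S(25/4) = -4449/1856

Δ: Δ0=2, Δ1=-7/3, Δ2=2/3
row 1: diag=8, rhs=-26; c'=3/8, d'=-13/4
row 2: denom=12−3·3/8=87/8; d'=(18−3·-13/4)/(87/8)=74/29
back: M2=74/29
back: M1=-13/4−3/8·74/29=-122/29
M: M0=0, M1=-122/29, M2=74/29, M3=0
seg 0: a=2, c=M0/2=0, d=(M1−M0)/(6·1)=-61/87, b=Δ0−h0·(2M0+M1)/6=235/87
seg 1: a=4, c=M1/2=-61/29, d=(M2−M1)/(6·3)=98/261, b=Δ1−h1·(2M1+M2)/6=52/87
seg 2: a=-3, c=M2/2=37/29, d=(M3−M2)/(6·3)=-37/261, b=Δ2−h2·(2M2+M3)/6=-164/87
t_q=25/4 → seg 2, τ=9/4; S=-3+-164/87·τ+37/29·τ²+-37/261·τ³=-4449/1856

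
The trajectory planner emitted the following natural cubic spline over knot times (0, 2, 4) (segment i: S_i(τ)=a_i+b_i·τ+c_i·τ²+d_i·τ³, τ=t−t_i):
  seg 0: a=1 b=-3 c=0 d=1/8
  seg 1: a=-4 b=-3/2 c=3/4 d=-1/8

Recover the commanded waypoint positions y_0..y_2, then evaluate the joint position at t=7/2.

y_0 = S_0(0) = a_0 = 1
y_1 = S_1(0) = a_1 = -4
y_2 = S_1(2) = -5
t_q=7/2 is in segment 1 (τ=3/2); S_1(τ)=-319/64

y_0=1 y_1=-4 y_2=-5
S(7/2) = -319/64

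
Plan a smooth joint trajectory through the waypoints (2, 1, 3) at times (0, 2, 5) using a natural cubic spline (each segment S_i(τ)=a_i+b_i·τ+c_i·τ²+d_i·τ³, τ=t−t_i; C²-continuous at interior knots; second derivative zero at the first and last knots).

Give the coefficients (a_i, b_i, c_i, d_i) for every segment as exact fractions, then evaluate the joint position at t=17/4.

Δ: Δ0=-1/2, Δ1=2/3
row 1: diag=10, rhs=7; c'=3/10, d'=7/10
back: M1=7/10
M: M0=0, M1=7/10, M2=0
seg 0: a=2, c=M0/2=0, d=(M1−M0)/(6·2)=7/120, b=Δ0−h0·(2M0+M1)/6=-11/15
seg 1: a=1, c=M1/2=7/20, d=(M2−M1)/(6·3)=-7/180, b=Δ1−h1·(2M1+M2)/6=-1/30
t_q=17/4 → seg 1, τ=9/4; S=1+-1/30·τ+7/20·τ²+-7/180·τ³=577/256

  seg 0: a=2 b=-11/15 c=0 d=7/120
  seg 1: a=1 b=-1/30 c=7/20 d=-7/180
S(17/4) = 577/256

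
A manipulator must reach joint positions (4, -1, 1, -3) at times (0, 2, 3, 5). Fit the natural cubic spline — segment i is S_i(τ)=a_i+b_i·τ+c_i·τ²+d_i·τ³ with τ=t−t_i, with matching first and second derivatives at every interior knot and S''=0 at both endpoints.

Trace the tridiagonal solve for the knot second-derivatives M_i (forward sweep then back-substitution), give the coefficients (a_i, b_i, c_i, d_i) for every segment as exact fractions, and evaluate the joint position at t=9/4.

  seg 0: a=4 b=-299/70 c=0 d=31/70
  seg 1: a=-1 b=73/70 c=93/35 d=-17/10
  seg 2: a=1 b=44/35 c=-171/70 d=57/140
S(9/4) = -2687/4480

Δ: Δ0=-5/2, Δ1=2, Δ2=-2
row 1: diag=6, rhs=27; c'=1/6, d'=9/2
row 2: denom=6−1·1/6=35/6; d'=(-24−1·9/2)/(35/6)=-171/35
back: M2=-171/35
back: M1=9/2−1/6·-171/35=186/35
M: M0=0, M1=186/35, M2=-171/35, M3=0
seg 0: a=4, c=M0/2=0, d=(M1−M0)/(6·2)=31/70, b=Δ0−h0·(2M0+M1)/6=-299/70
seg 1: a=-1, c=M1/2=93/35, d=(M2−M1)/(6·1)=-17/10, b=Δ1−h1·(2M1+M2)/6=73/70
seg 2: a=1, c=M2/2=-171/70, d=(M3−M2)/(6·2)=57/140, b=Δ2−h2·(2M2+M3)/6=44/35
t_q=9/4 → seg 1, τ=1/4; S=-1+73/70·τ+93/35·τ²+-17/10·τ³=-2687/4480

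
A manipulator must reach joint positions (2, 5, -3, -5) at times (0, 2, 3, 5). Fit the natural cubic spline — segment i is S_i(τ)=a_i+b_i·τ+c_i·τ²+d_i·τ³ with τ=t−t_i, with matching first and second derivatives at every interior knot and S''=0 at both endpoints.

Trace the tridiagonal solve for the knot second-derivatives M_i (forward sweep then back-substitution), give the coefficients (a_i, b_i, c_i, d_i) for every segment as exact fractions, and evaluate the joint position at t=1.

Δ: Δ0=3/2, Δ1=-8, Δ2=-1
row 1: diag=6, rhs=-57; c'=1/6, d'=-19/2
row 2: denom=6−1·1/6=35/6; d'=(42−1·-19/2)/(35/6)=309/35
back: M2=309/35
back: M1=-19/2−1/6·309/35=-384/35
M: M0=0, M1=-384/35, M2=309/35, M3=0
seg 0: a=2, c=M0/2=0, d=(M1−M0)/(6·2)=-32/35, b=Δ0−h0·(2M0+M1)/6=361/70
seg 1: a=5, c=M1/2=-192/35, d=(M2−M1)/(6·1)=33/10, b=Δ1−h1·(2M1+M2)/6=-407/70
seg 2: a=-3, c=M2/2=309/70, d=(M3−M2)/(6·2)=-103/140, b=Δ2−h2·(2M2+M3)/6=-241/35
t_q=1 → seg 0, τ=1; S=2+361/70·τ+0·τ²+-32/35·τ³=437/70

  seg 0: a=2 b=361/70 c=0 d=-32/35
  seg 1: a=5 b=-407/70 c=-192/35 d=33/10
  seg 2: a=-3 b=-241/35 c=309/70 d=-103/140
S(1) = 437/70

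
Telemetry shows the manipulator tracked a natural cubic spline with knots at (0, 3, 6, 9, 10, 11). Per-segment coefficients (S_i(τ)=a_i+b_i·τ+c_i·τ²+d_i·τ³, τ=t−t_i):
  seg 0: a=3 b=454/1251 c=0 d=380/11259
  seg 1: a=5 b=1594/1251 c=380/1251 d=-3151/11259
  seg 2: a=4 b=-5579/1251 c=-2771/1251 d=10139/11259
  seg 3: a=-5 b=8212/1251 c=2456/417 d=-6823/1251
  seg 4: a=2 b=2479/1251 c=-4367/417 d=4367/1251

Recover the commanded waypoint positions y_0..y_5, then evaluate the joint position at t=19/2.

y_0=3 y_1=5 y_2=4 y_3=-5 y_4=2 y_5=-3
S(19/2) = -1031/1112

y_0 = S_0(0) = a_0 = 3
y_1 = S_1(0) = a_1 = 5
y_2 = S_2(0) = a_2 = 4
y_3 = S_3(0) = a_3 = -5
y_4 = S_4(0) = a_4 = 2
y_5 = S_4(1) = -3
t_q=19/2 is in segment 3 (τ=1/2); S_3(τ)=-1031/1112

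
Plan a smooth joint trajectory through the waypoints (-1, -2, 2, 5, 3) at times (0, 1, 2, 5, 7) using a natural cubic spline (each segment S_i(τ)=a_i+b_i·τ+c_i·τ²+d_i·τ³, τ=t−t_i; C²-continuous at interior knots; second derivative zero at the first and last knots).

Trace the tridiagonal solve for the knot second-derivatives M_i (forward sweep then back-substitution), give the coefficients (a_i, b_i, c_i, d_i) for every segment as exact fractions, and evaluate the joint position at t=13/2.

  seg 0: a=-1 b=-653/274 c=0 d=379/274
  seg 1: a=-2 b=242/137 c=1137/274 d=-525/274
  seg 2: a=2 b=1183/274 c=-219/137 d=45/274
  seg 3: a=5 b=-115/137 c=-33/274 d=11/548
S(13/2) = 15509/4384

Δ: Δ0=-1, Δ1=4, Δ2=1, Δ3=-1
row 1: diag=4, rhs=30; c'=1/4, d'=15/2
row 2: denom=8−1·1/4=31/4; d'=(-18−1·15/2)/(31/4)=-102/31
row 3: denom=10−3·12/31=274/31; d'=(-12−3·-102/31)/(274/31)=-33/137
back: M3=-33/137
back: M2=-102/31−12/31·-33/137=-438/137
back: M1=15/2−1/4·-438/137=1137/137
M: M0=0, M1=1137/137, M2=-438/137, M3=-33/137, M4=0
seg 0: a=-1, c=M0/2=0, d=(M1−M0)/(6·1)=379/274, b=Δ0−h0·(2M0+M1)/6=-653/274
seg 1: a=-2, c=M1/2=1137/274, d=(M2−M1)/(6·1)=-525/274, b=Δ1−h1·(2M1+M2)/6=242/137
seg 2: a=2, c=M2/2=-219/137, d=(M3−M2)/(6·3)=45/274, b=Δ2−h2·(2M2+M3)/6=1183/274
seg 3: a=5, c=M3/2=-33/274, d=(M4−M3)/(6·2)=11/548, b=Δ3−h3·(2M3+M4)/6=-115/137
t_q=13/2 → seg 3, τ=3/2; S=5+-115/137·τ+-33/274·τ²+11/548·τ³=15509/4384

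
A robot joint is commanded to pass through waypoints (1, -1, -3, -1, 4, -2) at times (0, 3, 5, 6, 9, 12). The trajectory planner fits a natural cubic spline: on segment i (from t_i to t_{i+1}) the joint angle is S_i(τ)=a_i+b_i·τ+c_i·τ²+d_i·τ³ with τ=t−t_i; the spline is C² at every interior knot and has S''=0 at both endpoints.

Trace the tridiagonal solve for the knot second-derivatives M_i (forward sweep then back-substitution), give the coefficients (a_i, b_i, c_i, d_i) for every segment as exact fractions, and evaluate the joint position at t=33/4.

Δ: Δ0=-2/3, Δ1=-1, Δ2=2, Δ3=5/3, Δ4=-2
row 1: diag=10, rhs=-2; c'=1/5, d'=-1/5
row 2: denom=6−2·1/5=28/5; d'=(18−2·-1/5)/(28/5)=23/7
row 3: denom=8−1·5/28=219/28; d'=(-2−1·23/7)/(219/28)=-148/219
row 4: denom=12−3·28/73=792/73; d'=(-22−3·-148/219)/(792/73)=-81/44
back: M4=-81/44
back: M3=-148/219−28/73·-81/44=1/33
back: M2=23/7−5/28·1/33=433/132
back: M1=-1/5−1/5·433/132=-113/132
M: M0=0, M1=-113/132, M2=433/132, M3=1/33, M4=-81/44, M5=0
seg 0: a=1, c=M0/2=0, d=(M1−M0)/(6·3)=-113/2376, b=Δ0−h0·(2M0+M1)/6=-21/88
seg 1: a=-1, c=M1/2=-113/264, d=(M2−M1)/(6·2)=91/264, b=Δ1−h1·(2M1+M2)/6=-67/44
seg 2: a=-3, c=M2/2=433/264, d=(M3−M2)/(6·1)=-13/24, b=Δ2−h2·(2M2+M3)/6=119/132
seg 3: a=-1, c=M3/2=1/66, d=(M4−M3)/(6·3)=-247/2376, b=Δ3−h3·(2M3+M4)/6=225/88
seg 4: a=4, c=M4/2=-81/88, d=(M5−M4)/(6·3)=9/88, b=Δ4−h4·(2M4+M5)/6=-7/44
t_q=33/4 → seg 3, τ=9/4; S=-1+225/88·τ+1/66·τ²+-247/2376·τ³=20531/5632

  seg 0: a=1 b=-21/88 c=0 d=-113/2376
  seg 1: a=-1 b=-67/44 c=-113/264 d=91/264
  seg 2: a=-3 b=119/132 c=433/264 d=-13/24
  seg 3: a=-1 b=225/88 c=1/66 d=-247/2376
  seg 4: a=4 b=-7/44 c=-81/88 d=9/88
S(33/4) = 20531/5632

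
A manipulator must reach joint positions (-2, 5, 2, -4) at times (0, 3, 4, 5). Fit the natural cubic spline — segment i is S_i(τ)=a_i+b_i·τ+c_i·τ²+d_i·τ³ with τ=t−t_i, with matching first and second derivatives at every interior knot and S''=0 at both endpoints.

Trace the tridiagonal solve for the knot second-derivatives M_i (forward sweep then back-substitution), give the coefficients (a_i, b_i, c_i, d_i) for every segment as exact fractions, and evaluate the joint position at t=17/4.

  seg 0: a=-2 b=382/93 c=0 d=-55/279
  seg 1: a=5 b=-113/93 c=-55/31 d=-1/93
  seg 2: a=2 b=-446/93 c=-56/31 d=56/93
S(17/4) = 173/248

Δ: Δ0=7/3, Δ1=-3, Δ2=-6
row 1: diag=8, rhs=-32; c'=1/8, d'=-4
row 2: denom=4−1·1/8=31/8; d'=(-18−1·-4)/(31/8)=-112/31
back: M2=-112/31
back: M1=-4−1/8·-112/31=-110/31
M: M0=0, M1=-110/31, M2=-112/31, M3=0
seg 0: a=-2, c=M0/2=0, d=(M1−M0)/(6·3)=-55/279, b=Δ0−h0·(2M0+M1)/6=382/93
seg 1: a=5, c=M1/2=-55/31, d=(M2−M1)/(6·1)=-1/93, b=Δ1−h1·(2M1+M2)/6=-113/93
seg 2: a=2, c=M2/2=-56/31, d=(M3−M2)/(6·1)=56/93, b=Δ2−h2·(2M2+M3)/6=-446/93
t_q=17/4 → seg 2, τ=1/4; S=2+-446/93·τ+-56/31·τ²+56/93·τ³=173/248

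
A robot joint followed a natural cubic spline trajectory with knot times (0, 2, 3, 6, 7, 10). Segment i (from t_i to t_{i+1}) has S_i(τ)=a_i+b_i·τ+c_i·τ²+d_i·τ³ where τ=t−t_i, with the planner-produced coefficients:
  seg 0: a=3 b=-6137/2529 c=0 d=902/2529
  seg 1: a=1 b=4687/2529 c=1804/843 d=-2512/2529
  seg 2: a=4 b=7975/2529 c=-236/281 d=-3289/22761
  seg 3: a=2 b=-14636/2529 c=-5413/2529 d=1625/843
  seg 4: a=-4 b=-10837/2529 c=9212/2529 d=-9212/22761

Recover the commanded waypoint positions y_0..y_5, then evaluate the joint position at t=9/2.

y_0 = S_0(0) = a_0 = 3
y_1 = S_1(0) = a_1 = 1
y_2 = S_2(0) = a_2 = 4
y_3 = S_3(0) = a_3 = 2
y_4 = S_4(0) = a_4 = -4
y_5 = S_4(3) = 5
t_q=9/2 is in segment 2 (τ=3/2); S_2(τ)=14281/2248

y_0=3 y_1=1 y_2=4 y_3=2 y_4=-4 y_5=5
S(9/2) = 14281/2248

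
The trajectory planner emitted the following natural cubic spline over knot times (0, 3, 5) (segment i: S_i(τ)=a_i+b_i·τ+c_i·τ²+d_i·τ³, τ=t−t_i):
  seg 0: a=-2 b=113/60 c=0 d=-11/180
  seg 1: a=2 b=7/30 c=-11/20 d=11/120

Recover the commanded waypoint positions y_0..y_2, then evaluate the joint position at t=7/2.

y_0=-2 y_1=2 y_2=1
S(7/2) = 637/320

y_0 = S_0(0) = a_0 = -2
y_1 = S_1(0) = a_1 = 2
y_2 = S_1(2) = 1
t_q=7/2 is in segment 1 (τ=1/2); S_1(τ)=637/320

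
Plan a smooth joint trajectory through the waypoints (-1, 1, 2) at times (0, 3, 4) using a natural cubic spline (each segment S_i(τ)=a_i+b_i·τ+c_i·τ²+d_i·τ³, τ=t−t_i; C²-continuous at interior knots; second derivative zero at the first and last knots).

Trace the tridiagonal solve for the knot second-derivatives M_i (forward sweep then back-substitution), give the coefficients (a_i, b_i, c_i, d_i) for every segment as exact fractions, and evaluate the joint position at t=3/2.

Δ: Δ0=2/3, Δ1=1
row 1: diag=8, rhs=2; c'=1/8, d'=1/4
back: M1=1/4
M: M0=0, M1=1/4, M2=0
seg 0: a=-1, c=M0/2=0, d=(M1−M0)/(6·3)=1/72, b=Δ0−h0·(2M0+M1)/6=13/24
seg 1: a=1, c=M1/2=1/8, d=(M2−M1)/(6·1)=-1/24, b=Δ1−h1·(2M1+M2)/6=11/12
t_q=3/2 → seg 0, τ=3/2; S=-1+13/24·τ+0·τ²+1/72·τ³=-9/64

  seg 0: a=-1 b=13/24 c=0 d=1/72
  seg 1: a=1 b=11/12 c=1/8 d=-1/24
S(3/2) = -9/64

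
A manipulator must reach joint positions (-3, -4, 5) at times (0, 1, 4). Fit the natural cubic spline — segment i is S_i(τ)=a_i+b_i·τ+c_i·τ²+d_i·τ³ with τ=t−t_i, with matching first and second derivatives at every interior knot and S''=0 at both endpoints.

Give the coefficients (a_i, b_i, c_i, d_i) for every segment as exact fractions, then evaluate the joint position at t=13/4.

  seg 0: a=-3 b=-3/2 c=0 d=1/2
  seg 1: a=-4 b=0 c=3/2 d=-1/6
S(13/4) = 217/128

Δ: Δ0=-1, Δ1=3
row 1: diag=8, rhs=24; c'=3/8, d'=3
back: M1=3
M: M0=0, M1=3, M2=0
seg 0: a=-3, c=M0/2=0, d=(M1−M0)/(6·1)=1/2, b=Δ0−h0·(2M0+M1)/6=-3/2
seg 1: a=-4, c=M1/2=3/2, d=(M2−M1)/(6·3)=-1/6, b=Δ1−h1·(2M1+M2)/6=0
t_q=13/4 → seg 1, τ=9/4; S=-4+0·τ+3/2·τ²+-1/6·τ³=217/128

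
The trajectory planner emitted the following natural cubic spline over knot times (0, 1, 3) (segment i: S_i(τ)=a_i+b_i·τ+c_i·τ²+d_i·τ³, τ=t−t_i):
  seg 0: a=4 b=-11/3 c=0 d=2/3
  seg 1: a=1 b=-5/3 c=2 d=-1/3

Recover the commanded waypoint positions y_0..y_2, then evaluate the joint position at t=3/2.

y_0 = S_0(0) = a_0 = 4
y_1 = S_1(0) = a_1 = 1
y_2 = S_1(2) = 3
t_q=3/2 is in segment 1 (τ=1/2); S_1(τ)=5/8

y_0=4 y_1=1 y_2=3
S(3/2) = 5/8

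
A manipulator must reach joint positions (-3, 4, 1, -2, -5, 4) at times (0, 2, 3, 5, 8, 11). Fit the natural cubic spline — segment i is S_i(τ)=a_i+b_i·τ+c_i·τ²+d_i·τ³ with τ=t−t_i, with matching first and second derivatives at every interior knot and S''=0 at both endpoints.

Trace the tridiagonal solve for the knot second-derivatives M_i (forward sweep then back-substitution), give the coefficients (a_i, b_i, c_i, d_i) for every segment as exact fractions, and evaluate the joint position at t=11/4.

Δ: Δ0=7/2, Δ1=-3, Δ2=-3/2, Δ3=-1, Δ4=3
row 1: diag=6, rhs=-39; c'=1/6, d'=-13/2
row 2: denom=6−1·1/6=35/6; d'=(9−1·-13/2)/(35/6)=93/35
row 3: denom=10−2·12/35=326/35; d'=(3−2·93/35)/(326/35)=-81/326
row 4: denom=12−3·105/326=3597/326; d'=(24−3·-81/326)/(3597/326)=2689/1199
back: M4=2689/1199
back: M3=-81/326−105/326·2689/1199=-1164/1199
back: M2=93/35−12/35·-1164/1199=3585/1199
back: M1=-13/2−1/6·3585/1199=-8391/1199
M: M0=0, M1=-8391/1199, M2=3585/1199, M3=-1164/1199, M4=2689/1199, M5=0
seg 0: a=-3, c=M0/2=0, d=(M1−M0)/(6·2)=-2797/4796, b=Δ0−h0·(2M0+M1)/6=13987/2398
seg 1: a=4, c=M1/2=-8391/2398, d=(M2−M1)/(6·1)=1996/1199, b=Δ1−h1·(2M1+M2)/6=-2795/2398
seg 2: a=1, c=M2/2=3585/2398, d=(M3−M2)/(6·2)=-1583/4796, b=Δ2−h2·(2M2+M3)/6=-691/218
seg 3: a=-2, c=M3/2=-582/1199, d=(M4−M3)/(6·3)=3853/21582, b=Δ3−h3·(2M3+M4)/6=-2759/2398
seg 4: a=-5, c=M4/2=2689/2398, d=(M5−M4)/(6·3)=-2689/21582, b=Δ4−h4·(2M4+M5)/6=908/1199
t_q=11/4 → seg 1, τ=3/4; S=4+-2795/2398·τ+-8391/2398·τ²+1996/1199·τ³=71359/38368

  seg 0: a=-3 b=13987/2398 c=0 d=-2797/4796
  seg 1: a=4 b=-2795/2398 c=-8391/2398 d=1996/1199
  seg 2: a=1 b=-691/218 c=3585/2398 d=-1583/4796
  seg 3: a=-2 b=-2759/2398 c=-582/1199 d=3853/21582
  seg 4: a=-5 b=908/1199 c=2689/2398 d=-2689/21582
S(11/4) = 71359/38368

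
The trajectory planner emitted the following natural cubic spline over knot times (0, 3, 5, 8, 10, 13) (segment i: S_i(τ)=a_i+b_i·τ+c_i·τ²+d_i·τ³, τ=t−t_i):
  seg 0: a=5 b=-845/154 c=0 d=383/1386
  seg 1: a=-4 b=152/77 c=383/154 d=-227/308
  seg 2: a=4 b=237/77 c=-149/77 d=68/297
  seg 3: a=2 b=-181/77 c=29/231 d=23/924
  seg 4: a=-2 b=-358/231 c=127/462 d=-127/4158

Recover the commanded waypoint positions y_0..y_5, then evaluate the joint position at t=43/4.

y_0 = S_0(0) = a_0 = 5
y_1 = S_1(0) = a_1 = -4
y_2 = S_2(0) = a_2 = 4
y_3 = S_3(0) = a_3 = 2
y_4 = S_4(0) = a_4 = -2
y_5 = S_4(3) = -5
t_q=43/4 is in segment 4 (τ=3/4); S_4(τ)=-4253/1408

y_0=5 y_1=-4 y_2=4 y_3=2 y_4=-2 y_5=-5
S(43/4) = -4253/1408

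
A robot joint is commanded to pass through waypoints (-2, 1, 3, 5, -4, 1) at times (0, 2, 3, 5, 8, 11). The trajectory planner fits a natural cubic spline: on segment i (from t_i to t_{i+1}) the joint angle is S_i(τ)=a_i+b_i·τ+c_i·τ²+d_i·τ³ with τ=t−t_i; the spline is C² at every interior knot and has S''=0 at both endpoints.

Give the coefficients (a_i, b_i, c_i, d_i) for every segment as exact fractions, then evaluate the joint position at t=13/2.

Δ: Δ0=3/2, Δ1=2, Δ2=1, Δ3=-3, Δ4=5/3
row 1: diag=6, rhs=3; c'=1/6, d'=1/2
row 2: denom=6−1·1/6=35/6; d'=(-6−1·1/2)/(35/6)=-39/35
row 3: denom=10−2·12/35=326/35; d'=(-24−2·-39/35)/(326/35)=-381/163
row 4: denom=12−3·105/326=3597/326; d'=(28−3·-381/163)/(3597/326)=11414/3597
back: M4=11414/3597
back: M3=-381/163−105/326·11414/3597=-4028/1199
back: M2=-39/35−12/35·-4028/1199=45/1199
back: M1=1/2−1/6·45/1199=592/1199
M: M0=0, M1=592/1199, M2=45/1199, M3=-4028/1199, M4=11414/3597, M5=0
seg 0: a=-2, c=M0/2=0, d=(M1−M0)/(6·2)=148/3597, b=Δ0−h0·(2M0+M1)/6=9607/7194
seg 1: a=1, c=M1/2=296/1199, d=(M2−M1)/(6·1)=-547/7194, b=Δ1−h1·(2M1+M2)/6=13159/7194
seg 2: a=3, c=M2/2=45/2398, d=(M3−M2)/(6·2)=-4073/14388, b=Δ2−h2·(2M2+M3)/6=685/327
seg 3: a=5, c=M3/2=-2014/1199, d=(M4−M3)/(6·3)=11749/32373, b=Δ3−h3·(2M3+M4)/6=-4414/3597
seg 4: a=-4, c=M4/2=5707/3597, d=(M5−M4)/(6·3)=-5707/32373, b=Δ4−h4·(2M4+M5)/6=-5419/3597
t_q=13/2 → seg 3, τ=3/2; S=5+-4414/3597·τ+-2014/1199·τ²+11749/32373·τ³=5801/9592

  seg 0: a=-2 b=9607/7194 c=0 d=148/3597
  seg 1: a=1 b=13159/7194 c=296/1199 d=-547/7194
  seg 2: a=3 b=685/327 c=45/2398 d=-4073/14388
  seg 3: a=5 b=-4414/3597 c=-2014/1199 d=11749/32373
  seg 4: a=-4 b=-5419/3597 c=5707/3597 d=-5707/32373
S(13/2) = 5801/9592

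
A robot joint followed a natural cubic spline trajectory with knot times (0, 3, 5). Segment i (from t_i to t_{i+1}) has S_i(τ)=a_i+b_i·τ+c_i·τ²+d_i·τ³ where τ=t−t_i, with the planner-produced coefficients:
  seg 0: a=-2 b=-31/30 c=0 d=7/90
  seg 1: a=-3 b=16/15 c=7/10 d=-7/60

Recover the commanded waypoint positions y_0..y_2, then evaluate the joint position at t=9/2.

y_0=-2 y_1=-3 y_2=1
S(9/2) = -7/32

y_0 = S_0(0) = a_0 = -2
y_1 = S_1(0) = a_1 = -3
y_2 = S_1(2) = 1
t_q=9/2 is in segment 1 (τ=3/2); S_1(τ)=-7/32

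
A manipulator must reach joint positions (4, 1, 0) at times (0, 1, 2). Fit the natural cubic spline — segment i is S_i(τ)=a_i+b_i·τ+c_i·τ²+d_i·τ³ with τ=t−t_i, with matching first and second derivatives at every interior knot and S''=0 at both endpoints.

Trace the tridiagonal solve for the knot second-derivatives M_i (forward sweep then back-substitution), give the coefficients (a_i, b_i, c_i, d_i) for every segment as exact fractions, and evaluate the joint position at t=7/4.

Δ: Δ0=-3, Δ1=-1
row 1: diag=4, rhs=12; c'=1/4, d'=3
back: M1=3
M: M0=0, M1=3, M2=0
seg 0: a=4, c=M0/2=0, d=(M1−M0)/(6·1)=1/2, b=Δ0−h0·(2M0+M1)/6=-7/2
seg 1: a=1, c=M1/2=3/2, d=(M2−M1)/(6·1)=-1/2, b=Δ1−h1·(2M1+M2)/6=-2
t_q=7/4 → seg 1, τ=3/4; S=1+-2·τ+3/2·τ²+-1/2·τ³=17/128

  seg 0: a=4 b=-7/2 c=0 d=1/2
  seg 1: a=1 b=-2 c=3/2 d=-1/2
S(7/4) = 17/128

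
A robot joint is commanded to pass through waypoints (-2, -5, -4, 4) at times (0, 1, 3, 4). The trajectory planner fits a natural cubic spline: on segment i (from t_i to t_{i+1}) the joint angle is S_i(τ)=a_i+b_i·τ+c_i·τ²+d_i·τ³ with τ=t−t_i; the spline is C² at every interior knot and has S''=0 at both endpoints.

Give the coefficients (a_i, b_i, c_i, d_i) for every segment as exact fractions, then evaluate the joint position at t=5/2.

Δ: Δ0=-3, Δ1=1/2, Δ2=8
row 1: diag=6, rhs=21; c'=1/3, d'=7/2
row 2: denom=6−2·1/3=16/3; d'=(45−2·7/2)/(16/3)=57/8
back: M2=57/8
back: M1=7/2−1/3·57/8=9/8
M: M0=0, M1=9/8, M2=57/8, M3=0
seg 0: a=-2, c=M0/2=0, d=(M1−M0)/(6·1)=3/16, b=Δ0−h0·(2M0+M1)/6=-51/16
seg 1: a=-5, c=M1/2=9/16, d=(M2−M1)/(6·2)=1/2, b=Δ1−h1·(2M1+M2)/6=-21/8
seg 2: a=-4, c=M2/2=57/16, d=(M3−M2)/(6·1)=-19/16, b=Δ2−h2·(2M2+M3)/6=45/8
t_q=5/2 → seg 1, τ=3/2; S=-5+-21/8·τ+9/16·τ²+1/2·τ³=-383/64

  seg 0: a=-2 b=-51/16 c=0 d=3/16
  seg 1: a=-5 b=-21/8 c=9/16 d=1/2
  seg 2: a=-4 b=45/8 c=57/16 d=-19/16
S(5/2) = -383/64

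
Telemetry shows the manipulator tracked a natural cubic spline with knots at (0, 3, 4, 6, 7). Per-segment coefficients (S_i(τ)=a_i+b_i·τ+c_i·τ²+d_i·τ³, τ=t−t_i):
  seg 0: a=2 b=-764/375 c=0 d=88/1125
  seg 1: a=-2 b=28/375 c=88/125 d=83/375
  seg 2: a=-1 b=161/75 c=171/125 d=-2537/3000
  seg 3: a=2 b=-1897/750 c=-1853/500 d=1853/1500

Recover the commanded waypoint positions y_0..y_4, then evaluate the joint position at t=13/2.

y_0 = S_0(0) = a_0 = 2
y_1 = S_1(0) = a_1 = -2
y_2 = S_2(0) = a_2 = -1
y_3 = S_3(0) = a_3 = 2
y_4 = S_3(1) = -3
t_q=13/2 is in segment 3 (τ=1/2); S_3(τ)=-147/4000

y_0=2 y_1=-2 y_2=-1 y_3=2 y_4=-3
S(13/2) = -147/4000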